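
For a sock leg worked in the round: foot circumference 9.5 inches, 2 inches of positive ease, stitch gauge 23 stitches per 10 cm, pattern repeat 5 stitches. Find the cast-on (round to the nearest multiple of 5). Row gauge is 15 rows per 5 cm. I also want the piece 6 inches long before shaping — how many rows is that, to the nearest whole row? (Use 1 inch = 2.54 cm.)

Finished = 9.5 + 2 = 11.5 inches.
11.5 inches × 2.54 = 29.21 cm.
23/10 = 2.3 sts per cm; 29.21 × 2.3 = 67.18 sts.
Nearest multiple of 5 → 65.
6 inches = 15.24 cm; × 3 = 45.72 → 46 rows.

Cast on 65 stitches; work 46 rows.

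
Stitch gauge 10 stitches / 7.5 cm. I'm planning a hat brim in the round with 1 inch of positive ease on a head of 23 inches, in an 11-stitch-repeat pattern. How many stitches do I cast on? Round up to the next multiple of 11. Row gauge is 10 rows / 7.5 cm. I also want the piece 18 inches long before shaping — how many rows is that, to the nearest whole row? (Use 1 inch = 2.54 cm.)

Finished = 23 + 1 = 24 inches.
24 inches × 2.54 = 60.96 cm.
10/7.5 = 1.333 sts per cm; 60.96 × 1.333 = 81.28 sts.
Next multiple of 11 → 88.
18 inches = 45.72 cm; × 1.333 = 60.96 → 61 rows.

Cast on 88 stitches; work 61 rows.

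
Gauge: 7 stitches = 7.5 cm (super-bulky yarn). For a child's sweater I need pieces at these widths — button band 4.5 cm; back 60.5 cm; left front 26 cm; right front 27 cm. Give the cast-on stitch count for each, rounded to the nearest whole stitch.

Rate = 7/7.5 = 0.933 sts per cm.
button band: 4.5 × 0.933 = 4.20 → 4.
back: 60.5 × 0.933 = 56.47 → 56.
left front: 26 × 0.933 = 24.27 → 24.
right front: 27 × 0.933 = 25.20 → 25.

button band 4; back 56; left front 24; right front 25.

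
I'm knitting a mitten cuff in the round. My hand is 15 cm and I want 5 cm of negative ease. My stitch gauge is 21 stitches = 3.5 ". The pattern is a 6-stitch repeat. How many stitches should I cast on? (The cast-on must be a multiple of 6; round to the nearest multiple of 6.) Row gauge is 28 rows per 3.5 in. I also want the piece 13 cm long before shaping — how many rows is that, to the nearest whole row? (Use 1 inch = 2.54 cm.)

Finished = 15 − 5 = 10 cm.
10 cm × 1/2.54 = 3.94 inches.
21/3.5 = 6 sts per in; 3.94 × 6 = 23.62 sts.
Nearest multiple of 6 → 24.
13 cm = 5.12 inches; × 8 = 40.94 → 41 rows.

Cast on 24 stitches; work 41 rows.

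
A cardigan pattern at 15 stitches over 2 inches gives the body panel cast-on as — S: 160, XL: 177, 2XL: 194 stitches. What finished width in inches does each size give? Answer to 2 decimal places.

15/2 = 7.5 sts per in.
S: 160 / 7.5 = 21.333 → 21.33 in.
XL: 177 / 7.5 = 23.600 → 23.60 in.
2XL: 194 / 7.5 = 25.867 → 25.87 in.

S 21.33 inches; XL 23.60 inches; 2XL 25.87 inches.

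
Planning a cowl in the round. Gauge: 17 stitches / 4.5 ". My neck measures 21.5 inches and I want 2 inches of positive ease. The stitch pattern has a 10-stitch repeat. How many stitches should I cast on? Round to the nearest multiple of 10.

Finished = 21.5 + 2 = 23.5 inches.
17 / 4.5 = 3.778 sts/in.
23.5 × 3.778 = 88.78 sts.
Nearest multiple of 10: 90.

90 stitches.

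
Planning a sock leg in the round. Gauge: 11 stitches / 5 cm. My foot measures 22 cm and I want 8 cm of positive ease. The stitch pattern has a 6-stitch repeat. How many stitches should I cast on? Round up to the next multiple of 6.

CO 66 sts.

Finished = 22 + 8 = 30 cm.
11 / 5 = 2.2 sts/cm.
30 × 2.2 = 66.00 sts.
Next multiple of 6: 66.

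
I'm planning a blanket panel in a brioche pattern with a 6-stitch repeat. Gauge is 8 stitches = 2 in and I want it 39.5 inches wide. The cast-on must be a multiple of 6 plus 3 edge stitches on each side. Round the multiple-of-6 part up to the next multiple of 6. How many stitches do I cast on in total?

Cast on 162 stitches.

8 / 2 = 4 sts per inch.
39.5 × 4 = 158.00 sts.
Less 6 edge sts → 152.00 for the repeat.
Next multiple of 6: 156.
Add back 6 edge sts → 162.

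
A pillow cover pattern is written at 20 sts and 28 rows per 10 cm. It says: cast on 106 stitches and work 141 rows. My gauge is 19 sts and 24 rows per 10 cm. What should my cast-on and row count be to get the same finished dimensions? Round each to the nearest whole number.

Cast on 101 stitches; work 121 rows.

Stitches: 106 × 19/20 = 100.70 → 101.
Rows: 141 × 24/28 = 120.86 → 121.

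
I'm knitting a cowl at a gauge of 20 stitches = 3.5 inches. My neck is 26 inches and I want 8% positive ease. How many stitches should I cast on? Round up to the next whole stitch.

Finished = 26 × 1.08 = 28.08 in.
20 / 3.5 = 5.714 sts per inch.
28.08 × 5.714 = 160.46 sts.
→ 161 sts.

Cast on 161 stitches.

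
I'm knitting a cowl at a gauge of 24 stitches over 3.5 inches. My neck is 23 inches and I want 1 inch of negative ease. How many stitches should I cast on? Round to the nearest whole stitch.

Finished = 23 − 1 = 22 in.
24 / 3.5 = 6.857 sts per inch.
22.00 × 6.857 = 150.86 sts.
→ 151 sts.

Cast on 151 stitches.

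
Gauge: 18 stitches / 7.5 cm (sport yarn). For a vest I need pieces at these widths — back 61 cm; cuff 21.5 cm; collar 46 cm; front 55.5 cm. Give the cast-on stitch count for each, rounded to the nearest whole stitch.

back 146; cuff 52; collar 110; front 133.

Rate = 18/7.5 = 2.4 sts per cm.
back: 61 × 2.4 = 146.40 → 146.
cuff: 21.5 × 2.4 = 51.60 → 52.
collar: 46 × 2.4 = 110.40 → 110.
front: 55.5 × 2.4 = 133.20 → 133.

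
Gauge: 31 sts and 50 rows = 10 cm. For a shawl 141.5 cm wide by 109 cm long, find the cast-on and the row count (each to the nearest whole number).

Cast on 439 stitches and work 545 rows.

Stitch gauge = 31/10 = 3.1 sts/cm; 141.5 × 3.1 = 438.65 → 439 sts.
Row gauge = 50/10 = 5 rows/cm; 109 × 5 = 545.00 → 545 rows.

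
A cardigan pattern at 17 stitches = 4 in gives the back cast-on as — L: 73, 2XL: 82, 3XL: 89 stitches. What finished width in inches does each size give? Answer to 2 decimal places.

L 17.18 inches; 2XL 19.29 inches; 3XL 20.94 inches.

17/4 = 4.25 sts per in.
L: 73 / 4.25 = 17.176 → 17.18 in.
2XL: 82 / 4.25 = 19.294 → 19.29 in.
3XL: 89 / 4.25 = 20.941 → 20.94 in.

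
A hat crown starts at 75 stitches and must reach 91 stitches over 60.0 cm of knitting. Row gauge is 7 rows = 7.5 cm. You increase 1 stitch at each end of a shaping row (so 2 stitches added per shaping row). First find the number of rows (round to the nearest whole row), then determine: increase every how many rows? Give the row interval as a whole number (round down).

Increase every 7th row.

Rows = 60.0 × 0.933 = 56.0 → 56 rows.
Stitches to add: 16 → 8 shaping rows (at 2 st each).
56 / 8 = 7.00 → every 7 rows.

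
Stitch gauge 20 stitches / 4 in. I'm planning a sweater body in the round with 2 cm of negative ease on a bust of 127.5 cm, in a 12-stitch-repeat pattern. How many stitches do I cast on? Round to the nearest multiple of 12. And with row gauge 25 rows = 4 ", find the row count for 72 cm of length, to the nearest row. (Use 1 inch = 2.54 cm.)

Cast on 252 stitches; work 177 rows.

Finished = 127.5 − 2 = 125.5 cm.
125.5 cm × 1/2.54 = 49.41 inches.
20/4 = 5 sts per in; 49.41 × 5 = 247.05 sts.
Nearest multiple of 12 → 252.
72 cm = 28.35 inches; × 6.25 = 177.17 → 177 rows.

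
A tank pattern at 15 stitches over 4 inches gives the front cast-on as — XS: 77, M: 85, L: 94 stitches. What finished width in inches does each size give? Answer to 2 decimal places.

15/4 = 3.75 sts per in.
XS: 77 / 3.75 = 20.533 → 20.53 in.
M: 85 / 3.75 = 22.667 → 22.67 in.
L: 94 / 3.75 = 25.067 → 25.07 in.

XS 20.53 inches; M 22.67 inches; L 25.07 inches.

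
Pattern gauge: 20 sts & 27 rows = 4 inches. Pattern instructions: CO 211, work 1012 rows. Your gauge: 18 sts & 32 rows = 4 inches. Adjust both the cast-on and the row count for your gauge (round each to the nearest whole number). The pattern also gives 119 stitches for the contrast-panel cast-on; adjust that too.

Cast on 190 stitches; work 1199 rows; contrast-panel cast-on 107 stitches.

Stitches: 211 × 18/20 = 189.90 → 190.
Rows: 1012 × 32/27 = 1199.41 → 1199.
contrast-panel cast-on: 119 × 18/20 = 107.10 → 107.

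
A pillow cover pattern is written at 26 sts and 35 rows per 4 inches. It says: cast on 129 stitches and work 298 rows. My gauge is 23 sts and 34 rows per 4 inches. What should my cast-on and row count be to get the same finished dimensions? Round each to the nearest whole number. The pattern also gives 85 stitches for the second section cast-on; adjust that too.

Stitches: 129 × 23/26 = 114.12 → 114.
Rows: 298 × 34/35 = 289.49 → 289.
second section cast-on: 85 × 23/26 = 75.19 → 75.

Cast on 114 stitches; work 289 rows; second section cast-on 75 stitches.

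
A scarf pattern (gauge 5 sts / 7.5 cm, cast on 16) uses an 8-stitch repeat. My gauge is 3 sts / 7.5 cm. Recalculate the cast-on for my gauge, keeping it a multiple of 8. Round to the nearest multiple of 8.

16 × 3 / 5 = 9.60.
Nearest multiple of 8: 8.

CO 8 sts.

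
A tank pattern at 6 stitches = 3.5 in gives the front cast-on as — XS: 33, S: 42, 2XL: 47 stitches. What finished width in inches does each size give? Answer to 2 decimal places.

6/3.5 = 1.714 sts per in.
XS: 33 / 1.714 = 19.250 → 19.25 in.
S: 42 / 1.714 = 24.500 → 24.50 in.
2XL: 47 / 1.714 = 27.417 → 27.42 in.

XS 19.25 inches; S 24.50 inches; 2XL 27.42 inches.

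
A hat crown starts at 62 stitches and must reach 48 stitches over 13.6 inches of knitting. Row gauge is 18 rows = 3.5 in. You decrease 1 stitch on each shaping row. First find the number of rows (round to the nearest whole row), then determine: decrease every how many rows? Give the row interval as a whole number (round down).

Rows = 13.6 × 5.143 = 69.9 → 70 rows.
Stitches to remove: 14 → 14 shaping rows (at 1 st each).
70 / 14 = 5.00 → every 5 rows.

Decrease every 5th row.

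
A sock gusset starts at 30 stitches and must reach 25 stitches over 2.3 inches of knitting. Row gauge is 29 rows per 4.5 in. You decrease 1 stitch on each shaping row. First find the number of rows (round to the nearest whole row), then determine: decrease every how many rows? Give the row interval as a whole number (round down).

Decrease every 3rd row.

Rows = 2.3 × 6.444 = 14.8 → 15 rows.
Stitches to remove: 5 → 5 shaping rows (at 1 st each).
15 / 5 = 3.00 → every 3 rows.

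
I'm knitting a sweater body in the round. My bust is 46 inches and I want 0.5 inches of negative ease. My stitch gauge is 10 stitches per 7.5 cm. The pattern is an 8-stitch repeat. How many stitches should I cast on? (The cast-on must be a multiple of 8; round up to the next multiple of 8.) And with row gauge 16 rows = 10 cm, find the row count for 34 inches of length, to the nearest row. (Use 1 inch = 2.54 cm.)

Cast on 160 stitches; work 138 rows.

Finished = 46 − 0.5 = 45.5 inches.
45.5 inches × 2.54 = 115.57 cm.
10/7.5 = 1.333 sts per cm; 115.57 × 1.333 = 154.09 sts.
Next multiple of 8 → 160.
34 inches = 86.36 cm; × 1.6 = 138.18 → 138 rows.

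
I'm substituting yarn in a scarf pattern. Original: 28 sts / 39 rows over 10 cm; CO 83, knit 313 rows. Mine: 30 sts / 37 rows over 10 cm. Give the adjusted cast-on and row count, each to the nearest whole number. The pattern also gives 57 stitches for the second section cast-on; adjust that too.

Cast on 89 stitches; work 297 rows; second section cast-on 61 stitches.

Stitches: 83 × 30/28 = 88.93 → 89.
Rows: 313 × 37/39 = 296.95 → 297.
second section cast-on: 57 × 30/28 = 61.07 → 61.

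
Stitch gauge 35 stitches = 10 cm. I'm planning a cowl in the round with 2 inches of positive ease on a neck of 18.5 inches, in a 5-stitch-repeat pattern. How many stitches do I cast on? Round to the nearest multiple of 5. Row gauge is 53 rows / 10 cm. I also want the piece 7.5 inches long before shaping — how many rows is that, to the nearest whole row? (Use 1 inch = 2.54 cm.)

Finished = 18.5 + 2 = 20.5 inches.
20.5 inches × 2.54 = 52.07 cm.
35/10 = 3.5 sts per cm; 52.07 × 3.5 = 182.25 sts.
Nearest multiple of 5 → 180.
7.5 inches = 19.05 cm; × 5.3 = 100.97 → 101 rows.

Cast on 180 stitches; work 101 rows.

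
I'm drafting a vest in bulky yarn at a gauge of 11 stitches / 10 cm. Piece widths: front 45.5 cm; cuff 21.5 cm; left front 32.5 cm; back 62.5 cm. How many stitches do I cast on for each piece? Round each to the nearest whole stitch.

front 50; cuff 24; left front 36; back 69.

Rate = 11/10 = 1.1 sts per cm.
front: 45.5 × 1.1 = 50.05 → 50.
cuff: 21.5 × 1.1 = 23.65 → 24.
left front: 32.5 × 1.1 = 35.75 → 36.
back: 62.5 × 1.1 = 68.75 → 69.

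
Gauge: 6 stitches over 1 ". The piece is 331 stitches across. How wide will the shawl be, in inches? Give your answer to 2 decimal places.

6 stitches / 1 inch = 6 stitches per inch.
331 / 6 = 55.167 inches.

55.17 inches.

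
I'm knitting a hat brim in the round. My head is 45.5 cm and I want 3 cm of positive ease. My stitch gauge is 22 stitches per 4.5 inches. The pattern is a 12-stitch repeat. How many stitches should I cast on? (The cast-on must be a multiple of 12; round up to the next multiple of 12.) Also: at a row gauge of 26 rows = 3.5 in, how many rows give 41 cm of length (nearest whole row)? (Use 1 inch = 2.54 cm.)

Cast on 96 stitches; work 120 rows.

Finished = 45.5 + 3 = 48.5 cm.
48.5 cm × 1/2.54 = 19.09 inches.
22/4.5 = 4.889 sts per in; 19.09 × 4.889 = 93.35 sts.
Next multiple of 12 → 96.
41 cm = 16.14 inches; × 7.429 = 119.91 → 120 rows.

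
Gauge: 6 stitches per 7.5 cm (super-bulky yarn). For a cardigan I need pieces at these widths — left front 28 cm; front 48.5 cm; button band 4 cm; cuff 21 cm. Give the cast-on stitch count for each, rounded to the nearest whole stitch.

left front 22; front 39; button band 3; cuff 17.

Rate = 6/7.5 = 0.8 sts per cm.
left front: 28 × 0.8 = 22.40 → 22.
front: 48.5 × 0.8 = 38.80 → 39.
button band: 4 × 0.8 = 3.20 → 3.
cuff: 21 × 0.8 = 16.80 → 17.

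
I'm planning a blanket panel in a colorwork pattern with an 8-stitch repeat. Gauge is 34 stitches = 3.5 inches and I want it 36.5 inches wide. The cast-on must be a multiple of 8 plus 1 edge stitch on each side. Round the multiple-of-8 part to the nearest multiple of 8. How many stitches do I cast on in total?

CO 354 sts.

34 / 3.5 = 9.714 sts per inch.
36.5 × 9.714 = 354.57 sts.
Less 2 edge sts → 352.57 for the repeat.
Nearest multiple of 8: 352.
Add back 2 edge sts → 354.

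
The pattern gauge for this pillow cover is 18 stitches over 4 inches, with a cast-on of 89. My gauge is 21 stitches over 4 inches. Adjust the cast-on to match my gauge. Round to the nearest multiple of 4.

Cast on 104 stitches.

Scale factor = 21 / 18 = 1.167.
89 × 21 / 18 = 103.83 sts.
→ 104 sts.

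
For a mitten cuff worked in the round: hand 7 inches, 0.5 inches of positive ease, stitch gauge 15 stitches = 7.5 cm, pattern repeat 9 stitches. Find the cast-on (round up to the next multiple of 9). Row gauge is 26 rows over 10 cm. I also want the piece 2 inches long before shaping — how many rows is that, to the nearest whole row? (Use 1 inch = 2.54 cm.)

Finished = 7 + 0.5 = 7.5 inches.
7.5 inches × 2.54 = 19.05 cm.
15/7.5 = 2 sts per cm; 19.05 × 2 = 38.10 sts.
Next multiple of 9 → 45.
2 inches = 5.08 cm; × 2.6 = 13.21 → 13 rows.

Cast on 45 stitches; work 13 rows.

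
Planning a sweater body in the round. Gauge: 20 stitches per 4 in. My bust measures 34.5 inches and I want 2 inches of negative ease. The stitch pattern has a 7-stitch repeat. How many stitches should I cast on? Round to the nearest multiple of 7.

CO 161 sts.

Finished = 34.5 − 2 = 32.5 inches.
20 / 4 = 5 sts/in.
32.5 × 5 = 162.50 sts.
Nearest multiple of 7: 161.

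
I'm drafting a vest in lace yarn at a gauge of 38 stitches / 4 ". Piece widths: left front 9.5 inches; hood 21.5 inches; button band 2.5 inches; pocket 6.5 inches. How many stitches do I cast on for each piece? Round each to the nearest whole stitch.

left front 90; hood 204; button band 24; pocket 62.

Rate = 38/4 = 9.5 sts per in.
left front: 9.5 × 9.5 = 90.25 → 90.
hood: 21.5 × 9.5 = 204.25 → 204.
button band: 2.5 × 9.5 = 23.75 → 24.
pocket: 6.5 × 9.5 = 61.75 → 62.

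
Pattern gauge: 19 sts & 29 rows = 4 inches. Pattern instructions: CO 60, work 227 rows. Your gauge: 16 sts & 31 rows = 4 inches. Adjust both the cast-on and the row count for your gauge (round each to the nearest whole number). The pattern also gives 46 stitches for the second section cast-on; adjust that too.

Cast on 51 stitches; work 243 rows; second section cast-on 39 stitches.

Stitches: 60 × 16/19 = 50.53 → 51.
Rows: 227 × 31/29 = 242.66 → 243.
second section cast-on: 46 × 16/19 = 38.74 → 39.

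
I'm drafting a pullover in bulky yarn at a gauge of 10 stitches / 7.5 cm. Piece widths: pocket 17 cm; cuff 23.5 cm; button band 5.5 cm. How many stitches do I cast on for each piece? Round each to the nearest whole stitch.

Rate = 10/7.5 = 1.333 sts per cm.
pocket: 17 × 1.333 = 22.67 → 23.
cuff: 23.5 × 1.333 = 31.33 → 31.
button band: 5.5 × 1.333 = 7.33 → 7.

pocket 23; cuff 31; button band 7.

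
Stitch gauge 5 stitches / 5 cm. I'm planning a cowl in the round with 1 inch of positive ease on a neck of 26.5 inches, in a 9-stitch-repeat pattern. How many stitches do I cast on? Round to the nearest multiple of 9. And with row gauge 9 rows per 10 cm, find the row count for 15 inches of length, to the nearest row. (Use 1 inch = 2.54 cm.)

Finished = 26.5 + 1 = 27.5 inches.
27.5 inches × 2.54 = 69.85 cm.
5/5 = 1 sts per cm; 69.85 × 1 = 69.85 sts.
Nearest multiple of 9 → 72.
15 inches = 38.10 cm; × 0.9 = 34.29 → 34 rows.

Cast on 72 stitches; work 34 rows.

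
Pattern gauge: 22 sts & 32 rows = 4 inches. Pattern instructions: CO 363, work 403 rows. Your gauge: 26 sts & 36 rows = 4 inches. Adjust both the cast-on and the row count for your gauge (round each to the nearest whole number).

Cast on 429 stitches; work 453 rows.

Stitches: 363 × 26/22 = 429.00 → 429.
Rows: 403 × 36/32 = 453.38 → 453.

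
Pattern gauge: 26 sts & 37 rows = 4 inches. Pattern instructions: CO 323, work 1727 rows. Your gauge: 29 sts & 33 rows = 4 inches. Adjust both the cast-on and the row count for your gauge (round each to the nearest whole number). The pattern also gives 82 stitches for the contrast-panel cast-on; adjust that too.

Stitches: 323 × 29/26 = 360.27 → 360.
Rows: 1727 × 33/37 = 1540.30 → 1540.
contrast-panel cast-on: 82 × 29/26 = 91.46 → 91.

Cast on 360 stitches; work 1540 rows; contrast-panel cast-on 91 stitches.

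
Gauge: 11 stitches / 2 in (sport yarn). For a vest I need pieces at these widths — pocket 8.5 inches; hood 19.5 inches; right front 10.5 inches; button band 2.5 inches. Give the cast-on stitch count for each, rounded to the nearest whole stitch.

Rate = 11/2 = 5.5 sts per in.
pocket: 8.5 × 5.5 = 46.75 → 47.
hood: 19.5 × 5.5 = 107.25 → 107.
right front: 10.5 × 5.5 = 57.75 → 58.
button band: 2.5 × 5.5 = 13.75 → 14.

pocket 47; hood 107; right front 58; button band 14.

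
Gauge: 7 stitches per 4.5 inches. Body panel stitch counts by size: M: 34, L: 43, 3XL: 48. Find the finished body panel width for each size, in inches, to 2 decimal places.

7/4.5 = 1.556 sts per in.
M: 34 / 1.556 = 21.857 → 21.86 in.
L: 43 / 1.556 = 27.643 → 27.64 in.
3XL: 48 / 1.556 = 30.857 → 30.86 in.

M 21.86 inches; L 27.64 inches; 3XL 30.86 inches.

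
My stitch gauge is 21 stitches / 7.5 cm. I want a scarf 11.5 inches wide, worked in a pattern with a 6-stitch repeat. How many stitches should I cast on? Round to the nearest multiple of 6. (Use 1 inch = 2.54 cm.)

CO 84 sts.

11.5 in = 11.5 × 2.54 = 29.21 cm.
21 / 7.5 = 2.8 sts/cm.
29.21 × 2.8 = 81.79 sts.
→ 84.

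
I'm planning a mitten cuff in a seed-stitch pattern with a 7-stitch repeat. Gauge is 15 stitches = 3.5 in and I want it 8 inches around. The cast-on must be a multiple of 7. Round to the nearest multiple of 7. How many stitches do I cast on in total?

15 / 3.5 = 4.286 sts per inch.
8 × 4.286 = 34.29 sts.
Nearest multiple of 7: 35.

Cast on 35 stitches.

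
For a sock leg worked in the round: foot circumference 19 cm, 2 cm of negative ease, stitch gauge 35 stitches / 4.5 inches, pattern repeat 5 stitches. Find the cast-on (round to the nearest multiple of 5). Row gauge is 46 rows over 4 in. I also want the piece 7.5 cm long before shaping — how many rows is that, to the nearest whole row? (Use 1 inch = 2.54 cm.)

Cast on 50 stitches; work 34 rows.

Finished = 19 − 2 = 17 cm.
17 cm × 1/2.54 = 6.69 inches.
35/4.5 = 7.778 sts per in; 6.69 × 7.778 = 52.06 sts.
Nearest multiple of 5 → 50.
7.5 cm = 2.95 inches; × 11.5 = 33.96 → 34 rows.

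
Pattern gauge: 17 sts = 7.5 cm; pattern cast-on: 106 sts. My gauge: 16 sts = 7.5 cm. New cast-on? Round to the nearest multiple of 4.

Scale factor = 16 / 17 = 0.941.
106 × 16 / 17 = 99.76 sts.
→ 100 sts.

Cast on 100 stitches.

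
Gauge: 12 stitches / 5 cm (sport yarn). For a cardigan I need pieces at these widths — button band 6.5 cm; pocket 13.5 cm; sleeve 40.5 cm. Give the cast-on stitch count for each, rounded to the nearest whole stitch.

Rate = 12/5 = 2.4 sts per cm.
button band: 6.5 × 2.4 = 15.60 → 16.
pocket: 13.5 × 2.4 = 32.40 → 32.
sleeve: 40.5 × 2.4 = 97.20 → 97.

button band 16; pocket 32; sleeve 97.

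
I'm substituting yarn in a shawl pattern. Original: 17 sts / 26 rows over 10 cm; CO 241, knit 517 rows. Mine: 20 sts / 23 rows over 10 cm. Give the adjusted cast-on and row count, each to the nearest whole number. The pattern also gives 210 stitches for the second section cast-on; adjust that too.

Stitches: 241 × 20/17 = 283.53 → 284.
Rows: 517 × 23/26 = 457.35 → 457.
second section cast-on: 210 × 20/17 = 247.06 → 247.

Cast on 284 stitches; work 457 rows; second section cast-on 247 stitches.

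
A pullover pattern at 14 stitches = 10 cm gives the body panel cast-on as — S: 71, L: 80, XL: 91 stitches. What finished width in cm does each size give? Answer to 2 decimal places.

14/10 = 1.4 sts per cm.
S: 71 / 1.4 = 50.714 → 50.71 cm.
L: 80 / 1.4 = 57.143 → 57.14 cm.
XL: 91 / 1.4 = 65.000 → 65.00 cm.

S 50.71 cm; L 57.14 cm; XL 65.00 cm.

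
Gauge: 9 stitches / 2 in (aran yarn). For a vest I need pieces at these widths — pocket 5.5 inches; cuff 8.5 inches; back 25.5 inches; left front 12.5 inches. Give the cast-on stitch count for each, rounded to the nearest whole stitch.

Rate = 9/2 = 4.5 sts per in.
pocket: 5.5 × 4.5 = 24.75 → 25.
cuff: 8.5 × 4.5 = 38.25 → 38.
back: 25.5 × 4.5 = 114.75 → 115.
left front: 12.5 × 4.5 = 56.25 → 56.

pocket 25; cuff 38; back 115; left front 56.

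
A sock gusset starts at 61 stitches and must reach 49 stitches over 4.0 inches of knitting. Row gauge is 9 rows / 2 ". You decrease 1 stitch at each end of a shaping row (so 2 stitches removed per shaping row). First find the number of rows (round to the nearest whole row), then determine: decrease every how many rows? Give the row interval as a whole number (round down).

Decrease every 3rd row.

Rows = 4.0 × 4.5 = 18.0 → 18 rows.
Stitches to remove: 12 → 6 shaping rows (at 2 st each).
18 / 6 = 3.00 → every 3 rows.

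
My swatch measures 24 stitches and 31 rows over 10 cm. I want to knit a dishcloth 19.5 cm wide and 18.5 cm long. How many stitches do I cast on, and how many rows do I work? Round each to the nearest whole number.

Stitch gauge = 24/10 = 2.4 sts/cm; 19.5 × 2.4 = 46.80 → 47 sts.
Row gauge = 31/10 = 3.1 rows/cm; 18.5 × 3.1 = 57.35 → 57 rows.

Cast on 47 stitches and work 57 rows.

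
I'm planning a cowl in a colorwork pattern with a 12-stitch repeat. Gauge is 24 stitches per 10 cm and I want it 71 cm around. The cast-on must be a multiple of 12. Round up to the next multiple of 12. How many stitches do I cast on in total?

24 / 10 = 2.4 sts per cm.
71 × 2.4 = 170.40 sts.
Next multiple of 12: 180.

180 stitches.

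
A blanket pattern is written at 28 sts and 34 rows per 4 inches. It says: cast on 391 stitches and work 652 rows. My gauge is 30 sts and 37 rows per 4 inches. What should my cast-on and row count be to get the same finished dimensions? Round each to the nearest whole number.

Stitches: 391 × 30/28 = 418.93 → 419.
Rows: 652 × 37/34 = 709.53 → 710.

Cast on 419 stitches; work 710 rows.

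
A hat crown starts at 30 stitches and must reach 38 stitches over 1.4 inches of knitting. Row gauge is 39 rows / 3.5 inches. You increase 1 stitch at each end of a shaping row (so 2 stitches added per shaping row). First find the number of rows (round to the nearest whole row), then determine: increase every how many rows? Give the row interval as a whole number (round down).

Increase every 4th row.

Rows = 1.4 × 11.143 = 15.6 → 16 rows.
Stitches to add: 8 → 4 shaping rows (at 2 st each).
16 / 4 = 4.00 → every 4 rows.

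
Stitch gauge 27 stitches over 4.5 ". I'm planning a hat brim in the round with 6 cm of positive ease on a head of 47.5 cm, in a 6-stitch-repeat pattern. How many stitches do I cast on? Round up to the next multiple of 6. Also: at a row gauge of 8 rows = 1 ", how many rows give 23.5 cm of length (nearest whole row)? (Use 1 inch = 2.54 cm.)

Cast on 132 stitches; work 74 rows.

Finished = 47.5 + 6 = 53.5 cm.
53.5 cm × 1/2.54 = 21.06 inches.
27/4.5 = 6 sts per in; 21.06 × 6 = 126.38 sts.
Next multiple of 6 → 132.
23.5 cm = 9.25 inches; × 8 = 74.02 → 74 rows.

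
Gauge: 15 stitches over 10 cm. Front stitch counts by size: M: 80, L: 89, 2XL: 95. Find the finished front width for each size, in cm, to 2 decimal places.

M 53.33 cm; L 59.33 cm; 2XL 63.33 cm.

15/10 = 1.5 sts per cm.
M: 80 / 1.5 = 53.333 → 53.33 cm.
L: 89 / 1.5 = 59.333 → 59.33 cm.
2XL: 95 / 1.5 = 63.333 → 63.33 cm.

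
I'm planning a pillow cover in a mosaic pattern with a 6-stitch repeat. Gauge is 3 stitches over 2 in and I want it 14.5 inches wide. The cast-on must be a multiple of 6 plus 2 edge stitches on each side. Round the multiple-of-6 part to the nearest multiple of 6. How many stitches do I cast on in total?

CO 22 sts.

3 / 2 = 1.5 sts per inch.
14.5 × 1.5 = 21.75 sts.
Less 4 edge sts → 17.75 for the repeat.
Nearest multiple of 6: 18.
Add back 4 edge sts → 22.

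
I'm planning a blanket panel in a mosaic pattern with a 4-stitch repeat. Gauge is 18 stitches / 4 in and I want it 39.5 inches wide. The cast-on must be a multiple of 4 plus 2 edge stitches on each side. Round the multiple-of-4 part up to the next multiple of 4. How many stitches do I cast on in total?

18 / 4 = 4.5 sts per inch.
39.5 × 4.5 = 177.75 sts.
Less 4 edge sts → 173.75 for the repeat.
Next multiple of 4: 176.
Add back 4 edge sts → 180.

CO 180 sts.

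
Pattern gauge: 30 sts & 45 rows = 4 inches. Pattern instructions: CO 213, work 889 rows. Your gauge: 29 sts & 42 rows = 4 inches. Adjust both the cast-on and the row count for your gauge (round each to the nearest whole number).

Stitches: 213 × 29/30 = 205.90 → 206.
Rows: 889 × 42/45 = 829.73 → 830.

Cast on 206 stitches; work 830 rows.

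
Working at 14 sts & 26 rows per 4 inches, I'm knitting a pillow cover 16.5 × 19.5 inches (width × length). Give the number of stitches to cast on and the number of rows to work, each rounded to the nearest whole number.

Stitch gauge = 14/4 = 3.5 sts/in; 16.5 × 3.5 = 57.75 → 58 sts.
Row gauge = 26/4 = 6.5 rows/in; 19.5 × 6.5 = 126.75 → 127 rows.

Cast on 58 stitches and work 127 rows.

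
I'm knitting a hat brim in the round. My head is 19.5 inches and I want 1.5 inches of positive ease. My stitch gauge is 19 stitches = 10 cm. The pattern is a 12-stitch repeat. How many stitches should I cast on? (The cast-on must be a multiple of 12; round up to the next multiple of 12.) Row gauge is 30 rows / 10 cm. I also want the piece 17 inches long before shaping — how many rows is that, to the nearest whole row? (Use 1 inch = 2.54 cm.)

Cast on 108 stitches; work 130 rows.

Finished = 19.5 + 1.5 = 21 inches.
21 inches × 2.54 = 53.34 cm.
19/10 = 1.9 sts per cm; 53.34 × 1.9 = 101.35 sts.
Next multiple of 12 → 108.
17 inches = 43.18 cm; × 3 = 129.54 → 130 rows.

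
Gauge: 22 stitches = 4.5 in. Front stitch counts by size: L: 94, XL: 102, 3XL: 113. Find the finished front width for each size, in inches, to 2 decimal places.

L 19.23 inches; XL 20.86 inches; 3XL 23.11 inches.

22/4.5 = 4.889 sts per in.
L: 94 / 4.889 = 19.227 → 19.23 in.
XL: 102 / 4.889 = 20.864 → 20.86 in.
3XL: 113 / 4.889 = 23.114 → 23.11 in.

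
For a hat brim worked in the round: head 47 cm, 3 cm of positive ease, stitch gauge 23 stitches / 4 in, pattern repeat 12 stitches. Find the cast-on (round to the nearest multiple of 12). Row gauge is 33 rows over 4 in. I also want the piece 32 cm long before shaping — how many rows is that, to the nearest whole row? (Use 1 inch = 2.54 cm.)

Cast on 108 stitches; work 104 rows.

Finished = 47 + 3 = 50 cm.
50 cm × 1/2.54 = 19.69 inches.
23/4 = 5.75 sts per in; 19.69 × 5.75 = 113.19 sts.
Nearest multiple of 12 → 108.
32 cm = 12.60 inches; × 8.25 = 103.94 → 104 rows.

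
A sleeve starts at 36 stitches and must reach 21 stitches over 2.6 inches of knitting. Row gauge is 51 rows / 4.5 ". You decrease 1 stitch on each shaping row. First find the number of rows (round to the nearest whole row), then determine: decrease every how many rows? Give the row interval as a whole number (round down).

Rows = 2.6 × 11.333 = 29.5 → 29 rows.
Stitches to remove: 15 → 15 shaping rows (at 1 st each).
29 / 15 = 1.93 → every 1 rows.

Decrease every row.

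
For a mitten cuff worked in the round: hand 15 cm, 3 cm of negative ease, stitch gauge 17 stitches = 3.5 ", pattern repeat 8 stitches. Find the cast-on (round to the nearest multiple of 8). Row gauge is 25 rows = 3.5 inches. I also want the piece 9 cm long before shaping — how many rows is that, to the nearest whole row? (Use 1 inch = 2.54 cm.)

Finished = 15 − 3 = 12 cm.
12 cm × 1/2.54 = 4.72 inches.
17/3.5 = 4.857 sts per in; 4.72 × 4.857 = 22.95 sts.
Nearest multiple of 8 → 24.
9 cm = 3.54 inches; × 7.143 = 25.31 → 25 rows.

Cast on 24 stitches; work 25 rows.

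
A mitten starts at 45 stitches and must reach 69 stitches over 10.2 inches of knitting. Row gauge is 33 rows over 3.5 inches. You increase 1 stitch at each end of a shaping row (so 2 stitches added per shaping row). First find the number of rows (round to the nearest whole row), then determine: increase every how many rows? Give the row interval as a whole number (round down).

Rows = 10.2 × 9.429 = 96.2 → 96 rows.
Stitches to add: 24 → 12 shaping rows (at 2 st each).
96 / 12 = 8.00 → every 8 rows.

Increase every 8th row.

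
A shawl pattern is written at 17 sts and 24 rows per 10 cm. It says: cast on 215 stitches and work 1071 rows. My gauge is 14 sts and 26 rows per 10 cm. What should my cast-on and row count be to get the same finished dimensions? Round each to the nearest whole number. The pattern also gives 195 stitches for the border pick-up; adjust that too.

Cast on 177 stitches; work 1160 rows; border pick-up 161 stitches.

Stitches: 215 × 14/17 = 177.06 → 177.
Rows: 1071 × 26/24 = 1160.25 → 1160.
border pick-up: 195 × 14/17 = 160.59 → 161.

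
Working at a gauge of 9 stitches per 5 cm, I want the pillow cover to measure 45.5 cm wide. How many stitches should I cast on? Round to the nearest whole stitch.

82 stitches.

9 stitches / 5 cm = 1.8 stitches per cm.
45.5 × 1.8 = 81.90 stitches.
Round to nearest → 82.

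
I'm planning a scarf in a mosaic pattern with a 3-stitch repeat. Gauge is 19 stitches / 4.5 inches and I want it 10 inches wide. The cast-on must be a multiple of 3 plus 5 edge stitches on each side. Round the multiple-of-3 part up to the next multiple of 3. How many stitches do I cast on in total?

19 / 4.5 = 4.222 sts per inch.
10 × 4.222 = 42.22 sts.
Less 10 edge sts → 32.22 for the repeat.
Next multiple of 3: 33.
Add back 10 edge sts → 43.

CO 43 sts.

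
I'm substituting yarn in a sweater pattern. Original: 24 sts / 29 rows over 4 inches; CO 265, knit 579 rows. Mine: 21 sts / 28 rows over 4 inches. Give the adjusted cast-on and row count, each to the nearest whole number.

Stitches: 265 × 21/24 = 231.88 → 232.
Rows: 579 × 28/29 = 559.03 → 559.

Cast on 232 stitches; work 559 rows.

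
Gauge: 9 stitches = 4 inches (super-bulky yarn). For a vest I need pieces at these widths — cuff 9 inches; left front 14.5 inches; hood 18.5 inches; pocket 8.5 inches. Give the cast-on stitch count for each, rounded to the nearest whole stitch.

cuff 20; left front 33; hood 42; pocket 19.

Rate = 9/4 = 2.25 sts per in.
cuff: 9 × 2.25 = 20.25 → 20.
left front: 14.5 × 2.25 = 32.62 → 33.
hood: 18.5 × 2.25 = 41.62 → 42.
pocket: 8.5 × 2.25 = 19.12 → 19.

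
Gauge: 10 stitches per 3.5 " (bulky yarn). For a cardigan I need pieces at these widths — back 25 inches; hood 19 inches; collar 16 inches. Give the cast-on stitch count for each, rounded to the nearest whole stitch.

Rate = 10/3.5 = 2.857 sts per in.
back: 25 × 2.857 = 71.43 → 71.
hood: 19 × 2.857 = 54.29 → 54.
collar: 16 × 2.857 = 45.71 → 46.

back 71; hood 54; collar 46.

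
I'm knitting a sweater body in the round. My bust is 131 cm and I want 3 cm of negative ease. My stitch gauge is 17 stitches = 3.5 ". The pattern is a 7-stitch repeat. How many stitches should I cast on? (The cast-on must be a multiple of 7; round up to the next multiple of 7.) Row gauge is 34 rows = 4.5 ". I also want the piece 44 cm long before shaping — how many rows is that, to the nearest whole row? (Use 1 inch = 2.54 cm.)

Cast on 245 stitches; work 131 rows.

Finished = 131 − 3 = 128 cm.
128 cm × 1/2.54 = 50.39 inches.
17/3.5 = 4.857 sts per in; 50.39 × 4.857 = 244.77 sts.
Next multiple of 7 → 245.
44 cm = 17.32 inches; × 7.556 = 130.88 → 131 rows.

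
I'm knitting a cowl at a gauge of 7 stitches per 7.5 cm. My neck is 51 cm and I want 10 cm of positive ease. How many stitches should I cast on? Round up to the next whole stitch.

Finished = 51 + 10 = 61 cm.
7 / 7.5 = 0.933 sts per cm.
61.00 × 0.933 = 56.93 sts.
→ 57 sts.

CO 57 sts.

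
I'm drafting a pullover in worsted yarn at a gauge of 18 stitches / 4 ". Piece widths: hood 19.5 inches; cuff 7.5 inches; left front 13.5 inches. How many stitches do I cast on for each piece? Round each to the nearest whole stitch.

hood 88; cuff 34; left front 61.

Rate = 18/4 = 4.5 sts per in.
hood: 19.5 × 4.5 = 87.75 → 88.
cuff: 7.5 × 4.5 = 33.75 → 34.
left front: 13.5 × 4.5 = 60.75 → 61.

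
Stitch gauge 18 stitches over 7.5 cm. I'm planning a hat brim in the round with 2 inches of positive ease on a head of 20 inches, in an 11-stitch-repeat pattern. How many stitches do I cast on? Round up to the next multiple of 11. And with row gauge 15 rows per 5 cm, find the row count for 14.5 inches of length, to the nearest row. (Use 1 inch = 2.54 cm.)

Cast on 143 stitches; work 110 rows.

Finished = 20 + 2 = 22 inches.
22 inches × 2.54 = 55.88 cm.
18/7.5 = 2.4 sts per cm; 55.88 × 2.4 = 134.11 sts.
Next multiple of 11 → 143.
14.5 inches = 36.83 cm; × 3 = 110.49 → 110 rows.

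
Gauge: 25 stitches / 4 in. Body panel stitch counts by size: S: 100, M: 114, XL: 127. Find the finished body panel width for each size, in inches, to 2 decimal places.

25/4 = 6.25 sts per in.
S: 100 / 6.25 = 16.000 → 16.00 in.
M: 114 / 6.25 = 18.240 → 18.24 in.
XL: 127 / 6.25 = 20.320 → 20.32 in.

S 16.00 inches; M 18.24 inches; XL 20.32 inches.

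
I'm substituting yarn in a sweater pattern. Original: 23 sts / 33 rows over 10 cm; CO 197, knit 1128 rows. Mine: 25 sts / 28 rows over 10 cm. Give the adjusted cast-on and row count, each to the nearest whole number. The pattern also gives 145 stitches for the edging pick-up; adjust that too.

Cast on 214 stitches; work 957 rows; edging pick-up 158 stitches.

Stitches: 197 × 25/23 = 214.13 → 214.
Rows: 1128 × 28/33 = 957.09 → 957.
edging pick-up: 145 × 25/23 = 157.61 → 158.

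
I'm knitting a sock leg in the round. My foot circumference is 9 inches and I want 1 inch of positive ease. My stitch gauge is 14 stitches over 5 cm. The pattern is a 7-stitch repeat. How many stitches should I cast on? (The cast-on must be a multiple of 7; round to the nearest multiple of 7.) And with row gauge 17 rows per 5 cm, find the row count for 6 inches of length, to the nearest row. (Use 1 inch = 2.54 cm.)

Cast on 70 stitches; work 52 rows.

Finished = 9 + 1 = 10 inches.
10 inches × 2.54 = 25.40 cm.
14/5 = 2.8 sts per cm; 25.40 × 2.8 = 71.12 sts.
Nearest multiple of 7 → 70.
6 inches = 15.24 cm; × 3.4 = 51.82 → 52 rows.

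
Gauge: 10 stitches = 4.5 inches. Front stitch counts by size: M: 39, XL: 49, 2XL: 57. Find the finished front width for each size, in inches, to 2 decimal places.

M 17.55 inches; XL 22.05 inches; 2XL 25.65 inches.

10/4.5 = 2.222 sts per in.
M: 39 / 2.222 = 17.550 → 17.55 in.
XL: 49 / 2.222 = 22.050 → 22.05 in.
2XL: 57 / 2.222 = 25.650 → 25.65 in.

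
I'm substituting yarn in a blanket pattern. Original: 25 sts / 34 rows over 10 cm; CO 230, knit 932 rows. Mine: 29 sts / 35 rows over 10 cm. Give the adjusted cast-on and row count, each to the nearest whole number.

Stitches: 230 × 29/25 = 266.80 → 267.
Rows: 932 × 35/34 = 959.41 → 959.

Cast on 267 stitches; work 959 rows.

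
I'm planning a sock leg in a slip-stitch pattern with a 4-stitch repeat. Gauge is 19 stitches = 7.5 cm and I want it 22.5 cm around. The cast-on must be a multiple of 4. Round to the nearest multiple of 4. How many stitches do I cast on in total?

19 / 7.5 = 2.533 sts per cm.
22.5 × 2.533 = 57.00 sts.
Nearest multiple of 4: 56.

56 stitches.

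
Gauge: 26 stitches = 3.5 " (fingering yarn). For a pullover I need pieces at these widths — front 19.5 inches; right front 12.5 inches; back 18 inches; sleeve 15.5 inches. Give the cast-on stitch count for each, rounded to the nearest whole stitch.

Rate = 26/3.5 = 7.429 sts per in.
front: 19.5 × 7.429 = 144.86 → 145.
right front: 12.5 × 7.429 = 92.86 → 93.
back: 18 × 7.429 = 133.71 → 134.
sleeve: 15.5 × 7.429 = 115.14 → 115.

front 145; right front 93; back 134; sleeve 115.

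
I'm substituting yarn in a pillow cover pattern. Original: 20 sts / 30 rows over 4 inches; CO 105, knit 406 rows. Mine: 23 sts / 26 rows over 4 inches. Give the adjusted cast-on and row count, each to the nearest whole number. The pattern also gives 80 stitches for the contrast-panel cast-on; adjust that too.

Cast on 121 stitches; work 352 rows; contrast-panel cast-on 92 stitches.

Stitches: 105 × 23/20 = 120.75 → 121.
Rows: 406 × 26/30 = 351.87 → 352.
contrast-panel cast-on: 80 × 23/20 = 92.00 → 92.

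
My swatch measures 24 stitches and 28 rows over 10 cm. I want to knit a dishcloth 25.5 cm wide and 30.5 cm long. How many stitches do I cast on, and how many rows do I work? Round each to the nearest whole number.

Cast on 61 stitches and work 85 rows.

Stitch gauge = 24/10 = 2.4 sts/cm; 25.5 × 2.4 = 61.20 → 61 sts.
Row gauge = 28/10 = 2.8 rows/cm; 30.5 × 2.8 = 85.40 → 85 rows.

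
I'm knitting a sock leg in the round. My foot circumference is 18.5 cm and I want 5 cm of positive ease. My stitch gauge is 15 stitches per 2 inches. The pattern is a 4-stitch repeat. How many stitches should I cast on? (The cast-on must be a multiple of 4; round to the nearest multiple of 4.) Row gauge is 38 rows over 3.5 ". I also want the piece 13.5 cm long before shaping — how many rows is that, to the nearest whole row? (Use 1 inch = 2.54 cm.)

Cast on 68 stitches; work 58 rows.

Finished = 18.5 + 5 = 23.5 cm.
23.5 cm × 1/2.54 = 9.25 inches.
15/2 = 7.5 sts per in; 9.25 × 7.5 = 69.39 sts.
Nearest multiple of 4 → 68.
13.5 cm = 5.31 inches; × 10.857 = 57.71 → 58 rows.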